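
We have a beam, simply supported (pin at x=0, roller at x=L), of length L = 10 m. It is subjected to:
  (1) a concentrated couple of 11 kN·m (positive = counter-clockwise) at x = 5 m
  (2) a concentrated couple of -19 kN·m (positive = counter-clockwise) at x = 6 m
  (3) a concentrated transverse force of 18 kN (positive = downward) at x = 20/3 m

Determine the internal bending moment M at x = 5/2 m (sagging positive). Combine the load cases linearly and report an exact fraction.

Load 1 — applied couple M₀=11 kN·m at a=5 m (b=L-a=5):
  M_1 = M₀x/L  [x≤a] = 11·(5/2)/10 = 11/4 kN·m
Load 2 — applied couple M₀=-19 kN·m at a=6 m (b=L-a=4):
  M_2 = M₀x/L  [x≤a] = (-19)·(5/2)/10 = -19/4 kN·m
Load 3 — point force P=18 kN at a=20/3 m (b=L-a=10/3):
  M_3 = Pbx/L  [x≤a] = 18·(10/3)·(5/2)/10 = 15 kN·m
Superposition: M = Σ M_i = 13 kN·m ≈ 13.000000 kN·m

M(5/2) = 13 kN·m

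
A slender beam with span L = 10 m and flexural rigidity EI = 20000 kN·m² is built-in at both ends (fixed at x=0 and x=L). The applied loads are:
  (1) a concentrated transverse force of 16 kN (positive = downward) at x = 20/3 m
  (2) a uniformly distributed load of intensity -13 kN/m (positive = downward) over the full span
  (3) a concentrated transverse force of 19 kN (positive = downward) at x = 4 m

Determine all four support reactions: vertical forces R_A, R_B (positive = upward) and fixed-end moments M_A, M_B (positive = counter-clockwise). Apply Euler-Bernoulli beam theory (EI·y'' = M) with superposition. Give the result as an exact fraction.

R_A = -163822/3375 kN, M_A = -46657/675 kN·m, R_B = -156803/3375 kN, M_B = 44813/675 kN·m

Load 1 — point force P=16 kN at a=20/3 m (b=L-a=10/3):
  R_A = Pb²(3a+b)/L³ = 16·(10/3)²·(3·(20/3)+(10/3))/10³ = 112/27 kN
  M_A = Pab²/L² = 16·(20/3)·(10/3)²/10² = 320/27 kN·m
  R_B = Pa²(a+3b)/L³ = 16·(20/3)²·((20/3)+3·(10/3))/10³ = 320/27 kN
  M_B = -Pa²b/L² = -16·(20/3)²·(10/3)/10² = -640/27 kN·m
Load 2 — uniform load w=-13 kN/m over full span:
  R_A = wL/2 = (-13)·10/2 = -65 kN
  M_A = wL²/12 = (-13)·10²/12 = -325/3 kN·m
  R_B = wL/2 = (-13)·10/2 = -65 kN
  M_B = -wL²/12 = -(-13)·10²/12 = 325/3 kN·m
Load 3 — point force P=19 kN at a=4 m (b=L-a=6):
  R_A = Pb²(3a+b)/L³ = 19·6²·(3·4+6)/10³ = 1539/125 kN
  M_A = Pab²/L² = 19·4·6²/10² = 684/25 kN·m
  R_B = Pa²(a+3b)/L³ = 19·4²·(4+3·6)/10³ = 836/125 kN
  M_B = -Pa²b/L² = -19·4²·6/10² = -456/25 kN·m
Superposition: R_A = -163822/3375 kN, M_A = -46657/675 kN·m, R_B = -156803/3375 kN, M_B = 44813/675 kN·m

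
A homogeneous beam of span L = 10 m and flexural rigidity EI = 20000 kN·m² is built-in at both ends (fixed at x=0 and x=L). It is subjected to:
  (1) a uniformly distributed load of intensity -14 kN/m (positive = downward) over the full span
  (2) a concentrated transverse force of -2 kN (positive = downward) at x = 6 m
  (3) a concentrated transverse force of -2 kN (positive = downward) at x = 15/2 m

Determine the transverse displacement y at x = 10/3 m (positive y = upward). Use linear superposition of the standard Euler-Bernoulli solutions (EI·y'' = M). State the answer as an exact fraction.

y(10/3) = 578663/38880000 m

Load 1 — uniform load w=-14 kN/m over full span:
  y_1 = -wx²(L-x)²/(24EI) = -(-14)·(10/3)²·(10-(10/3))²/(24·20000) = 7/486 m
Load 2 — point force P=-2 kN at a=6 m (b=L-a=4):
  y_2 = -Pb²x²(3aL-(3a+b)x)/(6L³EI)  [x≤a] = -(-2)·4²·(10/3)²·(3·6·10-(3·6+4)·(10/3))/(6·10³·20000) = 16/50625 m
Load 3 — point force P=-2 kN at a=15/2 m (b=L-a=5/2):
  y_3 = -Pb²x²(3aL-(3a+b)x)/(6L³EI)  [x≤a] = -(-2)·(5/2)²·(10/3)²·(3·(15/2)·10-(3·(15/2)+(5/2))·(10/3))/(6·10³·20000) = 17/103680 m
Superposition: y = Σ y_i = 578663/38880000 m ≈ 0.014883 m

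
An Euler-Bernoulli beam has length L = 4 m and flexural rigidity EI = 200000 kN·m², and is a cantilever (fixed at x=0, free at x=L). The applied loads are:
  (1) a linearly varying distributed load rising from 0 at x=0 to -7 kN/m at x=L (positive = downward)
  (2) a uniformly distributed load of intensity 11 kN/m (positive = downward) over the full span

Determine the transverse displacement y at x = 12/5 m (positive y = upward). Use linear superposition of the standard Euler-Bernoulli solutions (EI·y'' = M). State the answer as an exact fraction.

Load 1 — triangular load w₀=-7 kN/m (0→w₀ over full span):
  y_1 = (w₀Lx³/12-w₀L²x²/6-w₀x⁵/(120L))/EI = ((-7)·4·(12/5)³/12-(-7)·4²·(12/5)²/6-(-7)·(12/5)⁵/(120·4))/200000 = 37317/97656250 m
Load 2 — uniform load w=11 kN/m over full span:
  y_2 = -wx²(x²-4Lx+6L²)/(24EI) = -11·(12/5)²·((12/5)²-4·4·(12/5)+6·4²)/(24·200000) = -3267/3906250 m
Superposition: y = Σ y_i = -22179/48828125 m ≈ -0.000454 m

y(12/5) = -22179/48828125 m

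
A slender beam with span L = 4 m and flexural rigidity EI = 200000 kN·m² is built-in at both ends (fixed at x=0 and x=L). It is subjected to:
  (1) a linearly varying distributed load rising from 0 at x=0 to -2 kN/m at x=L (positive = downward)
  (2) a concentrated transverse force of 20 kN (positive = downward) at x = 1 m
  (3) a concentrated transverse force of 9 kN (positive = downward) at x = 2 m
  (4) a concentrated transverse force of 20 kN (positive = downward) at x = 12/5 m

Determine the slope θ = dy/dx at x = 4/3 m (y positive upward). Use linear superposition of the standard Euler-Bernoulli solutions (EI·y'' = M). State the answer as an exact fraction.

Load 1 — triangular load w₀=-2 kN/m (0→w₀ over full span):
  θ_1 = -w₀(2x(L-x)(L-2x)(x+2L)+x²(L-x)²)/(120LEI) = -(-2)·(2·(4/3)·(4-(4/3))·(4-2·(4/3))·((4/3)+2·4)+(4/3)²·(4-(4/3))²)/(120·4·200000) = 8/3796875 rad
Load 2 — point force P=20 kN at a=1 m (b=L-a=3):
  θ_2 = Pa²(L-x)(2bL-(3b+a)(L-x))/(2L³EI)  [x>a] = 20·1²·(4-(4/3))·(2·3·4-(3·3+1)·(4-(4/3)))/(2·4³·200000) = -1/180000 rad
Load 3 — point force P=9 kN at a=2 m (b=L-a=2):
  θ_3 = -Pb²x(2aL-(3a+b)x)/(2L³EI)  [x≤a] = -9·2²·(4/3)·(2·2·4-(3·2+2)·(4/3))/(2·4³·200000) = -1/100000 rad
Load 4 — point force P=20 kN at a=12/5 m (b=L-a=8/5):
  θ_4 = -Pb²x(2aL-(3a+b)x)/(2L³EI)  [x≤a] = -20·(8/5)²·(4/3)·(2·(12/5)·4-(3·(12/5)+(8/5))·(4/3))/(2·4³·200000) = -14/703125 rad
Superposition: θ = Σ θ_i = -10133/303750000 rad ≈ -0.000033 rad

θ(4/3) = -10133/303750000 rad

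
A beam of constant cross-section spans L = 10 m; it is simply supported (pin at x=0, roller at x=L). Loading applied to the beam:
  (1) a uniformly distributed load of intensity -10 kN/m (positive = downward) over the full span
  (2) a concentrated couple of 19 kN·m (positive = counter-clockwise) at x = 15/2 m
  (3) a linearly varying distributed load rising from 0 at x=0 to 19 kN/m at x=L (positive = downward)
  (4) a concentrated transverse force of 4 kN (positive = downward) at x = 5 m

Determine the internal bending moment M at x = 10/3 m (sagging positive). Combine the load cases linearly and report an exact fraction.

Load 1 — uniform load w=-10 kN/m over full span:
  M_1 = wx(L-x)/2 = (-10)·(10/3)·(10-(10/3))/2 = -1000/9 kN·m
Load 2 — applied couple M₀=19 kN·m at a=15/2 m (b=L-a=5/2):
  M_2 = M₀x/L  [x≤a] = 19·(10/3)/10 = 19/3 kN·m
Load 3 — triangular load w₀=19 kN/m (0→w₀ over full span):
  M_3 = w₀Lx/6 - w₀x³/(6L) = 19·10·(10/3)/6 - 19·(10/3)³/(6·10) = 7600/81 kN·m
Load 4 — point force P=4 kN at a=5 m (b=L-a=5):
  M_4 = Pbx/L  [x≤a] = 4·5·(10/3)/10 = 20/3 kN·m
Superposition: M = Σ M_i = -347/81 kN·m ≈ -4.283951 kN·m

M(10/3) = -347/81 kN·m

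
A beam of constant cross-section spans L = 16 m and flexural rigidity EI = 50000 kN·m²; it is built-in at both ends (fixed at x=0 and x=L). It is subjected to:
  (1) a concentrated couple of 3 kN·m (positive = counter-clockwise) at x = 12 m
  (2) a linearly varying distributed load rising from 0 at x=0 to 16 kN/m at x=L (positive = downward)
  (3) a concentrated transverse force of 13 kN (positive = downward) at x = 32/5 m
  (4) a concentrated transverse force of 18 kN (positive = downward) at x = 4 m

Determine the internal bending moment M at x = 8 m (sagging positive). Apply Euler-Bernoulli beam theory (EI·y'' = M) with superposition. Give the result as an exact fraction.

Load 1 — applied couple M₀=3 kN·m at a=12 m (b=L-a=4):
  M_1 = R_Ax - M_A  [x≤a] with R_A=27/128, M_A=15/16 = (27/128)·8 - (15/16) = 3/4 kN·m
Load 2 — triangular load w₀=16 kN/m (0→w₀ over full span):
  M_2 = 3w₀Lx/20 - w₀L²/30 - w₀x³/(6L) = 3·16·16·8/20 - 16·16²/30 - 16·8³/(6·16) = 256/3 kN·m
Load 3 — point force P=13 kN at a=32/5 m (b=L-a=48/5):
  M_3 = Pa²(a+3b)(L-x)/L³ - Pa²b/L²  [x>a] = 13·(32/5)²·((32/5)+3·(48/5))·(16-8)/16³ - 13·(32/5)²·(48/5)/16² = 416/25 kN·m
Load 4 — point force P=18 kN at a=4 m (b=L-a=12):
  M_4 = Pa²(a+3b)(L-x)/L³ - Pa²b/L²  [x>a] = 18·4²·(4+3·12)·(16-8)/16³ - 18·4²·12/16² = 9 kN·m
Superposition: M = Σ M_i = 33517/300 kN·m ≈ 111.723333 kN·m

M(8) = 33517/300 kN·m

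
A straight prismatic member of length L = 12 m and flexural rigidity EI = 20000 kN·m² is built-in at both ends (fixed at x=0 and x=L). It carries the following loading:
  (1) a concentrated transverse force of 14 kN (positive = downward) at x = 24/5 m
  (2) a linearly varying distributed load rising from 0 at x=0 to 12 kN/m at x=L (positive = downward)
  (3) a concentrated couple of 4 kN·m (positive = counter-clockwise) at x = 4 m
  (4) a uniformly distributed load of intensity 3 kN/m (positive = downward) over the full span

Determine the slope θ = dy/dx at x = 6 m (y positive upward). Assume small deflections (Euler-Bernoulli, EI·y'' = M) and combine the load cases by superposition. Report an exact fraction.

θ(6) = -171/1250000 rad

Load 1 — point force P=14 kN at a=24/5 m (b=L-a=36/5):
  θ_1 = Pa²(L-x)(2bL-(3b+a)(L-x))/(2L³EI)  [x>a] = 14·(24/5)²·(12-6)·(2·(36/5)·12-(3·(36/5)+(24/5))·(12-6))/(2·12³·20000) = 63/156250 rad
Load 2 — triangular load w₀=12 kN/m (0→w₀ over full span):
  θ_2 = -w₀(2x(L-x)(L-2x)(x+2L)+x²(L-x)²)/(120LEI) = -12·(2·6·(12-6)·(12-2·6)·(6+2·12)+6²·(12-6)²)/(120·12·20000) = -27/50000 rad
Load 3 — applied couple M₀=4 kN·m at a=4 m (b=L-a=8):
  θ_3 = (R_Ax²/2 - M_Ax - M₀(x-a))/EI  [x>a] with R_A=4/9, M_A=0 = ((4/9)·6²/2 - 0·6 - 4·(6-4))/20000 = 0 rad
Load 4 — uniform load w=3 kN/m over full span:
  θ_4 = -wx(L-x)(L-2x)/(12EI) = -3·6·(12-6)·(12-2·6)/(12·20000) = 0 rad
Superposition: θ = Σ θ_i = -171/1250000 rad ≈ -0.000137 rad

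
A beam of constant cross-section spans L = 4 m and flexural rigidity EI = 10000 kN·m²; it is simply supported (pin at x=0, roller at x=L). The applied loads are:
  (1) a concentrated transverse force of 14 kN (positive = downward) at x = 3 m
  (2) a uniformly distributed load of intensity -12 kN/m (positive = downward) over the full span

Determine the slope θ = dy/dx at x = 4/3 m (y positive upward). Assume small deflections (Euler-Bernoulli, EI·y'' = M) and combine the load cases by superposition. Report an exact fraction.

θ(4/3) = 211/216000 rad

Load 1 — point force P=14 kN at a=3 m (b=L-a=1):
  θ_1 = -Pb(L²-b²-3x²)/(6LEI)  [x≤a] = -14·1·(4²-1²-3·(4/3)²)/(6·4·10000) = -203/360000 rad
Load 2 — uniform load w=-12 kN/m over full span:
  θ_2 = -w(L³-6Lx²+4x³)/(24EI) = -(-12)·(4³-6·4·(4/3)²+4·(4/3)³)/(24·10000) = 26/16875 rad
Superposition: θ = Σ θ_i = 211/216000 rad ≈ 0.000977 rad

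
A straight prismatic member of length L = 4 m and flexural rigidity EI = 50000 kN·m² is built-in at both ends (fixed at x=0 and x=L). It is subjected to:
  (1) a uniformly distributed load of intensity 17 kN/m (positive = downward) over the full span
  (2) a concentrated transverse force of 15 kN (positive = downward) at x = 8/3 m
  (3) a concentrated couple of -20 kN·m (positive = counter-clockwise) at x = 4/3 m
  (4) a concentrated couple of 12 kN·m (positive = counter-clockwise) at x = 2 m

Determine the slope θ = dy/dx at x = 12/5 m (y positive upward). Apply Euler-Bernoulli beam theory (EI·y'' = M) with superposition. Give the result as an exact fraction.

θ(12/5) = 187/1171875 rad

Load 1 — uniform load w=17 kN/m over full span:
  θ_1 = -wx(L-x)(L-2x)/(12EI) = -17·(12/5)·(4-(12/5))·(4-2·(12/5))/(12·50000) = 34/390625 rad
Load 2 — point force P=15 kN at a=8/3 m (b=L-a=4/3):
  θ_2 = -Pb²x(2aL-(3a+b)x)/(2L³EI)  [x≤a] = -15·(4/3)²·(12/5)·(2·(8/3)·4-(3·(8/3)+(4/3))·(12/5))/(2·4³·50000) = 1/93750 rad
Load 3 — applied couple M₀=-20 kN·m at a=4/3 m (b=L-a=8/3):
  θ_3 = (R_Ax²/2 - M_Ax - M₀(x-a))/EI  [x>a] with R_A=-20/3, M_A=0 = ((-20/3)·(12/5)²/2 - 0·(12/5) - (-20)·((12/5)-(4/3)))/50000 = 2/46875 rad
Load 4 — applied couple M₀=12 kN·m at a=2 m (b=L-a=2):
  θ_4 = (R_Ax²/2 - M_Ax - M₀(x-a))/EI  [x>a] with R_A=9/2, M_A=3 = ((9/2)·(12/5)²/2 - 3·(12/5) - 12·((12/5)-2))/50000 = 3/156250 rad
Superposition: θ = Σ θ_i = 187/1171875 rad ≈ 0.000160 rad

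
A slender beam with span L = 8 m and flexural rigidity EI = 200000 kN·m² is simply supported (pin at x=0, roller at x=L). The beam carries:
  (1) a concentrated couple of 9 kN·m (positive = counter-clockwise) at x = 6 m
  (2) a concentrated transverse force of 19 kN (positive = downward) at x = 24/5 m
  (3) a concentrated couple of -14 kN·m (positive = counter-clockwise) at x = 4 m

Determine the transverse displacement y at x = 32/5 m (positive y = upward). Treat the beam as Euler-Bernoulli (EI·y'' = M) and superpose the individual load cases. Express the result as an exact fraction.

Load 1 — applied couple M₀=9 kN·m at a=6 m (b=L-a=2):
  y_1 = (M₀x³/(6L)-M₀(x-a)²/2+C₁x)/EI  [x>a] with C₁=M₀(3b²-L²)/(6L)=-39/4 = (9·(32/5)³/(6·8)-9·((32/5)-6)²/2+(-39/4)·(32/5))/200000 = -873/12500000 m
Load 2 — point force P=19 kN at a=24/5 m (b=L-a=16/5):
  y_2 = -Pa(L-x)(2Lx-a²-x²)/(6LEI)  [x>a] = -19·(24/5)·(8-(32/5))·(2·8·(32/5)-(24/5)²-(32/5)²)/(6·8·200000) = -228/390625 m
Load 3 — applied couple M₀=-14 kN·m at a=4 m (b=L-a=4):
  y_3 = (M₀x³/(6L)-M₀(x-a)²/2+C₁x)/EI  [x>a] with C₁=M₀(3b²-L²)/(6L)=14/3 = ((-14)·(32/5)³/(6·8)-(-14)·((32/5)-4)²/2+(14/3)·(32/5))/200000 = -49/1562500 m
Superposition: y = Σ y_i = -8561/12500000 m ≈ -0.000685 m

y(32/5) = -8561/12500000 m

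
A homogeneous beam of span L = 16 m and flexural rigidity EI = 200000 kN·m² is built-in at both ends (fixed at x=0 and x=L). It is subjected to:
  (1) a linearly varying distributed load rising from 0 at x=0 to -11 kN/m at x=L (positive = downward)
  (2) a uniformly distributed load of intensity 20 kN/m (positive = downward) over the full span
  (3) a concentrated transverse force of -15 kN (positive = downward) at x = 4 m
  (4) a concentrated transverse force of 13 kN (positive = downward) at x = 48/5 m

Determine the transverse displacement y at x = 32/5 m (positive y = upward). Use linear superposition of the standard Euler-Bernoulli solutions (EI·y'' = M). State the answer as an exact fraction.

Load 1 — triangular load w₀=-11 kN/m (0→w₀ over full span):
  y_1 = -w₀x²(L-x)²(x+2L)/(120LEI) = -(-11)·(32/5)²·(16-(32/5))²·((32/5)+2·16)/(120·16·200000) = 202752/48828125 m
Load 2 — uniform load w=20 kN/m over full span:
  y_2 = -wx²(L-x)²/(24EI) = -20·(32/5)²·(16-(32/5))²/(24·200000) = -6144/390625 m
Load 3 — point force P=-15 kN at a=4 m (b=L-a=12):
  y_3 = -Pa²(L-x)²(3bL-(3b+a)(L-x))/(6L³EI)  [x>a] = -(-15)·4²·(16-(32/5))²·(3·12·16-(3·12+4)·(16-(32/5)))/(6·16³·200000) = 27/31250 m
Load 4 — point force P=13 kN at a=48/5 m (b=L-a=32/5):
  y_4 = -Pb²x²(3aL-(3a+b)x)/(6L³EI)  [x≤a] = -13·(32/5)²·(32/5)²·(3·(48/5)·16-(3·(48/5)+(32/5))·(32/5))/(6·16³·200000) = -153088/146484375 m
Superposition: y = Σ y_i = -3444539/292968750 m ≈ -0.011757 m

y(32/5) = -3444539/292968750 m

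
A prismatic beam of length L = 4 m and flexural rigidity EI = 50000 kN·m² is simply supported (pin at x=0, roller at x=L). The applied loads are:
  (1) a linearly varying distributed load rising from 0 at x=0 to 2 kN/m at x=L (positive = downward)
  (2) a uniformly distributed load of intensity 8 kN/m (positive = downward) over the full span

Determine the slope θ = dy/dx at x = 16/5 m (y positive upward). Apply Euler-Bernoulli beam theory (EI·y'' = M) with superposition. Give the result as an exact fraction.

θ(16/5) = 6697/17578125 rad

Load 1 — triangular load w₀=2 kN/m (0→w₀ over full span):
  θ_1 = -w₀(7L⁴-30L²x²+15x⁴)/(360LEI) = -2·(7·4⁴-30·4²·(16/5)²+15·(16/5)⁴)/(360·4·50000) = 757/17578125 rad
Load 2 — uniform load w=8 kN/m over full span:
  θ_2 = -w(L³-6Lx²+4x³)/(24EI) = -8·(4³-6·4·(16/5)²+4·(16/5)³)/(24·50000) = 132/390625 rad
Superposition: θ = Σ θ_i = 6697/17578125 rad ≈ 0.000381 rad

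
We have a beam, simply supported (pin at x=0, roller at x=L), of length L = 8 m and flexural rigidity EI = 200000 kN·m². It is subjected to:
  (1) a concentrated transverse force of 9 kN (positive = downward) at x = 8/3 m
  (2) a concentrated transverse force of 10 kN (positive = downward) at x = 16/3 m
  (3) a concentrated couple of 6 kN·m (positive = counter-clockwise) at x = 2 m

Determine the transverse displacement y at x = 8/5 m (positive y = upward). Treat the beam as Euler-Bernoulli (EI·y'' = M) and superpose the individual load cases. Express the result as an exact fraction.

y(8/5) = -232301/506250000 m

Load 1 — point force P=9 kN at a=8/3 m (b=L-a=16/3):
  y_1 = -Pbx(L²-b²-x²)/(6LEI)  [x≤a] = -9·(16/3)·(8/5)·(8²-(16/3)²-(8/5)²)/(6·8·200000) = -928/3515625 m
Load 2 — point force P=10 kN at a=16/3 m (b=L-a=8/3):
  y_2 = -Pbx(L²-b²-x²)/(6LEI)  [x≤a] = -10·(8/3)·(8/5)·(8²-(8/3)²-(8/5)²)/(6·8·200000) = -1528/6328125 m
Load 3 — applied couple M₀=6 kN·m at a=2 m (b=L-a=6):
  y_3 = (M₀x³/(6L)+C₁x)/EI  [x≤a] with C₁=M₀(3b²-L²)/(6L)=11/2 = (6·(8/5)³/(6·8)+(11/2)·(8/5))/200000 = 291/6250000 m
Superposition: y = Σ y_i = -232301/506250000 m ≈ -0.000459 m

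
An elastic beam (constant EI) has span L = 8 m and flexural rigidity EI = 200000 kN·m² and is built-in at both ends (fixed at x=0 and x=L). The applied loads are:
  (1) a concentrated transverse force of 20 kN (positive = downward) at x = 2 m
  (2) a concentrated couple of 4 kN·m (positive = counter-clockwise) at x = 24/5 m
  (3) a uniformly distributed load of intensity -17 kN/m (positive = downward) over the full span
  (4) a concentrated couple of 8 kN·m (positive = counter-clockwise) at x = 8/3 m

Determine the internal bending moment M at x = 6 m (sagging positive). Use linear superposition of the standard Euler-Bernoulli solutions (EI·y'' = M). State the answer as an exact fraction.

Load 1 — point force P=20 kN at a=2 m (b=L-a=6):
  M_1 = Pa²(a+3b)(L-x)/L³ - Pa²b/L²  [x>a] = 20·2²·(2+3·6)·(8-6)/8³ - 20·2²·6/8² = -5/4 kN·m
Load 2 — applied couple M₀=4 kN·m at a=24/5 m (b=L-a=16/5):
  M_2 = R_Ax - M_A - M₀  [x>a] with R_A=18/25, M_A=32/25 = (18/25)·6 - (32/25) - 4 = -24/25 kN·m
Load 3 — uniform load w=-17 kN/m over full span:
  M_3 = wLx/2 - wL²/12 - wx²/2 = (-17)·8·6/2 - (-17)·8²/12 - (-17)·6²/2 = -34/3 kN·m
Load 4 — applied couple M₀=8 kN·m at a=8/3 m (b=L-a=16/3):
  M_4 = R_Ax - M_A - M₀  [x>a] with R_A=4/3, M_A=0 = (4/3)·6 - 0 - 8 = 0 kN·m
Superposition: M = Σ M_i = -4063/300 kN·m ≈ -13.543333 kN·m

M(6) = -4063/300 kN·m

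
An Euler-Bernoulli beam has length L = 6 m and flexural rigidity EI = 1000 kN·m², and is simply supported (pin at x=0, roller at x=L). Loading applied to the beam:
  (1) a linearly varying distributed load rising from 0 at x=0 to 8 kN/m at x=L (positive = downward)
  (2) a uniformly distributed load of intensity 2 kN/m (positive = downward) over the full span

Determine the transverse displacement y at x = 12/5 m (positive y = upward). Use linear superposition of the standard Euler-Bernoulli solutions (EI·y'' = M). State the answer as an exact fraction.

Load 1 — triangular load w₀=8 kN/m (0→w₀ over full span):
  y_1 = -w₀x(7L⁴-10L²x²+3x⁴)/(360LEI) = -8·(12/5)·(7·6⁴-10·6²·(12/5)²+3·(12/5)⁴)/(360·6·1000) = -123228/1953125 m
Load 2 — uniform load w=2 kN/m over full span:
  y_2 = -wx(L³-2Lx²+x³)/(24EI) = -2·(12/5)·(6³-2·6·(12/5)²+(12/5)³)/(24·1000) = -2511/78125 m
Superposition: y = Σ y_i = -186003/1953125 m ≈ -0.095234 m

y(12/5) = -186003/1953125 m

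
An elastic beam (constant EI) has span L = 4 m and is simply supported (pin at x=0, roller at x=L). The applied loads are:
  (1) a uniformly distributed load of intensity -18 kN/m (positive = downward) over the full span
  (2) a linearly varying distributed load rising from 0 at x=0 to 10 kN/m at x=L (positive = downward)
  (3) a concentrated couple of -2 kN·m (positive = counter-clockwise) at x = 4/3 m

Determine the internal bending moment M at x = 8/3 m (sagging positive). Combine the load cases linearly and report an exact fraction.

M(8/3) = -1738/81 kN·m

Load 1 — uniform load w=-18 kN/m over full span:
  M_1 = wx(L-x)/2 = (-18)·(8/3)·(4-(8/3))/2 = -32 kN·m
Load 2 — triangular load w₀=10 kN/m (0→w₀ over full span):
  M_2 = w₀Lx/6 - w₀x³/(6L) = 10·4·(8/3)/6 - 10·(8/3)³/(6·4) = 800/81 kN·m
Load 3 — applied couple M₀=-2 kN·m at a=4/3 m (b=L-a=8/3):
  M_3 = M₀x/L - M₀  [x>a] = (-2)·(8/3)/4 - (-2) = 2/3 kN·m
Superposition: M = Σ M_i = -1738/81 kN·m ≈ -21.456790 kN·m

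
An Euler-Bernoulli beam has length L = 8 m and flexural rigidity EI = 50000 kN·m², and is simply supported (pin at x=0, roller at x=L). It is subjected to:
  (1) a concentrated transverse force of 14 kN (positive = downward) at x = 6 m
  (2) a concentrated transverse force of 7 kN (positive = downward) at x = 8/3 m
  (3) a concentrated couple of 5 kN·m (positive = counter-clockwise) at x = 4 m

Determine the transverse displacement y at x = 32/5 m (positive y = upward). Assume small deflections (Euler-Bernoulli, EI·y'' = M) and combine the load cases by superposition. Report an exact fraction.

y(32/5) = -65051/31640625 m

Load 1 — point force P=14 kN at a=6 m (b=L-a=2):
  y_1 = -Pa(L-x)(2Lx-a²-x²)/(6LEI)  [x>a] = -14·6·(8-(32/5))·(2·8·(32/5)-6²-(32/5)²)/(6·8·50000) = -1113/781250 m
Load 2 — point force P=7 kN at a=8/3 m (b=L-a=16/3):
  y_2 = -Pa(L-x)(2Lx-a²-x²)/(6LEI)  [x>a] = -7·(8/3)·(8-(32/5))·(2·8·(32/5)-(8/3)²-(32/5)²)/(6·8·50000) = -21392/31640625 m
Load 3 — applied couple M₀=5 kN·m at a=4 m (b=L-a=4):
  y_3 = (M₀x³/(6L)-M₀(x-a)²/2+C₁x)/EI  [x>a] with C₁=M₀(3b²-L²)/(6L)=-5/3 = (5·(32/5)³/(6·8)-5·((32/5)-4)²/2+(-5/3)·(32/5))/50000 = 7/156250 m
Superposition: y = Σ y_i = -65051/31640625 m ≈ -0.002056 m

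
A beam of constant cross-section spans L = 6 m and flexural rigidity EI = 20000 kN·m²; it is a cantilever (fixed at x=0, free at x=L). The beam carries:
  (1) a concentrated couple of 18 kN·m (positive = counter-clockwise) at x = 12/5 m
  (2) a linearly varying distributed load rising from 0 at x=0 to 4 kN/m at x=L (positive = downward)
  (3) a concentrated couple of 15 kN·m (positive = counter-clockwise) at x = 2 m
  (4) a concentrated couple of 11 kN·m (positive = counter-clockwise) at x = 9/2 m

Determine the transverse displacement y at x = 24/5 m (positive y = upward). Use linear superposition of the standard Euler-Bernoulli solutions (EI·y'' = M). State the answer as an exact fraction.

Load 1 — applied couple M₀=18 kN·m at a=12/5 m (b=L-a=18/5):
  y_1 = M₀a(2x-a)/(2EI)  [x>a] = 18·(12/5)·(2·(24/5)-(12/5))/(2·20000) = 243/31250 m
Load 2 — triangular load w₀=4 kN/m (0→w₀ over full span):
  y_2 = (w₀Lx³/12-w₀L²x²/6-w₀x⁵/(120L))/EI = (4·6·(24/5)³/12-4·6²·(24/5)²/6-4·(24/5)⁵/(120·6))/20000 = -168912/9765625 m
Load 3 — applied couple M₀=15 kN·m at a=2 m (b=L-a=4):
  y_3 = M₀a(2x-a)/(2EI)  [x>a] = 15·2·(2·(24/5)-2)/(2·20000) = 57/10000 m
Load 4 — applied couple M₀=11 kN·m at a=9/2 m (b=L-a=3/2):
  y_4 = M₀a(2x-a)/(2EI)  [x>a] = 11·(9/2)·(2·(24/5)-(9/2))/(2·20000) = 5049/800000 m
Superposition: y = Σ y_i = 6226653/2500000000 m ≈ 0.002491 m

y(24/5) = 6226653/2500000000 m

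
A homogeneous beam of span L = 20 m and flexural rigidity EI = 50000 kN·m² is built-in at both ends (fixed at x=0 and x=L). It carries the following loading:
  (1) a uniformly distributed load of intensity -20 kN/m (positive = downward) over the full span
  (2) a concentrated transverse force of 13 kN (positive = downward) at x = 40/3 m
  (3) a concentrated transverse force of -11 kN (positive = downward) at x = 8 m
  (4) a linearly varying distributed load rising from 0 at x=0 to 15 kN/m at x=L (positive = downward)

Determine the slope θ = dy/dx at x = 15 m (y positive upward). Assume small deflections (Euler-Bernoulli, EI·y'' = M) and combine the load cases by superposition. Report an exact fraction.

Load 1 — uniform load w=-20 kN/m over full span:
  θ_1 = -wx(L-x)(L-2x)/(12EI) = -(-20)·15·(20-15)·(20-2·15)/(12·50000) = -1/40 rad
Load 2 — point force P=13 kN at a=40/3 m (b=L-a=20/3):
  θ_2 = Pa²(L-x)(2bL-(3b+a)(L-x))/(2L³EI)  [x>a] = 13·(40/3)²·(20-15)·(2·(20/3)·20-(3·(20/3)+(40/3))·(20-15))/(2·20³·50000) = 13/9000 rad
Load 3 — point force P=-11 kN at a=8 m (b=L-a=12):
  θ_3 = Pa²(L-x)(2bL-(3b+a)(L-x))/(2L³EI)  [x>a] = (-11)·8²·(20-15)·(2·12·20-(3·12+8)·(20-15))/(2·20³·50000) = -143/125000 rad
Load 4 — triangular load w₀=15 kN/m (0→w₀ over full span):
  θ_4 = -w₀(2x(L-x)(L-2x)(x+2L)+x²(L-x)²)/(120LEI) = -15·(2·15·(20-15)·(20-2·15)·(15+2·20)+15²·(20-15)²)/(120·20·50000) = 123/12800 rad
Superposition: θ = Σ θ_i = -1086493/72000000 rad ≈ -0.015090 rad

θ(15) = -1086493/72000000 rad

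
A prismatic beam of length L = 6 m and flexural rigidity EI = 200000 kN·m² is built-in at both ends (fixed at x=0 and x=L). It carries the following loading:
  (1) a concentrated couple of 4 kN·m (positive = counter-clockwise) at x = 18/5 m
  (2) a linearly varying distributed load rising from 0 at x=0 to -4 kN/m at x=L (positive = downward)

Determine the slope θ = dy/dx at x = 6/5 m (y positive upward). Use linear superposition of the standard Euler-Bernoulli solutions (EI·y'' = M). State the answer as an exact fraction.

Load 1 — applied couple M₀=4 kN·m at a=18/5 m (b=L-a=12/5):
  θ_1 = (R_Ax²/2 - M_Ax)/EI  [x≤a] with R_A=24/25, M_A=32/25 = ((24/25)·(6/5)²/2 - (32/25)·(6/5))/200000 = -33/7812500 rad
Load 2 — triangular load w₀=-4 kN/m (0→w₀ over full span):
  θ_2 = -w₀(2x(L-x)(L-2x)(x+2L)+x²(L-x)²)/(120LEI) = -(-4)·(2·(6/5)·(6-(6/5))·(6-2·(6/5))·((6/5)+2·6)+(6/5)²·(6-(6/5))²)/(120·6·200000) = 63/3906250 rad
Superposition: θ = Σ θ_i = 93/7812500 rad ≈ 0.000012 rad

θ(6/5) = 93/7812500 rad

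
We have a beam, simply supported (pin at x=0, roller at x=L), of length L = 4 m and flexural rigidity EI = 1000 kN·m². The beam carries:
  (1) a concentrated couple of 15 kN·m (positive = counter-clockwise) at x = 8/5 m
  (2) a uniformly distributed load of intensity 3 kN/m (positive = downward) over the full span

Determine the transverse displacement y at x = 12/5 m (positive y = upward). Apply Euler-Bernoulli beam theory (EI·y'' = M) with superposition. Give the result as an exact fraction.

y(12/5) = -294/78125 m

Load 1 — applied couple M₀=15 kN·m at a=8/5 m (b=L-a=12/5):
  y_1 = (M₀x³/(6L)-M₀(x-a)²/2+C₁x)/EI  [x>a] with C₁=M₀(3b²-L²)/(6L)=4/5 = (15·(12/5)³/(6·4)-15·((12/5)-(8/5))²/2+(4/5)·(12/5))/1000 = 18/3125 m
Load 2 — uniform load w=3 kN/m over full span:
  y_2 = -wx(L³-2Lx²+x³)/(24EI) = -3·(12/5)·(4³-2·4·(12/5)²+(12/5)³)/(24·1000) = -744/78125 m
Superposition: y = Σ y_i = -294/78125 m ≈ -0.003763 m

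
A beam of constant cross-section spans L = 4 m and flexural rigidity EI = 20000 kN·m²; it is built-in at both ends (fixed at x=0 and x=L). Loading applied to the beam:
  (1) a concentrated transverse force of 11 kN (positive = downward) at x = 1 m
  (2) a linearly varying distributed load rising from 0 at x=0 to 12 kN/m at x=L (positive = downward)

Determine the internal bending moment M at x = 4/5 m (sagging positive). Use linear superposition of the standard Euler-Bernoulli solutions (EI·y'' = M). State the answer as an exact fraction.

M(4/5) = 683/2000 kN·m

Load 1 — point force P=11 kN at a=1 m (b=L-a=3):
  M_1 = Pb²(3a+b)x/L³ - Pab²/L²  [x≤a] = 11·3²·(3·1+3)·(4/5)/4³ - 11·1·3²/4² = 99/80 kN·m
Load 2 — triangular load w₀=12 kN/m (0→w₀ over full span):
  M_2 = 3w₀Lx/20 - w₀L²/30 - w₀x³/(6L) = 3·12·4·(4/5)/20 - 12·4²/30 - 12·(4/5)³/(6·4) = -112/125 kN·m
Superposition: M = Σ M_i = 683/2000 kN·m ≈ 0.341500 kN·m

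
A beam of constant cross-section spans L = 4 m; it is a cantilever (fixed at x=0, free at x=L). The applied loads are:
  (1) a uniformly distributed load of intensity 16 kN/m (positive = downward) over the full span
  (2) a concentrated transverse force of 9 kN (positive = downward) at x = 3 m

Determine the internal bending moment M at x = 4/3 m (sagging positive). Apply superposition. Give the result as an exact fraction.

Load 1 — uniform load w=16 kN/m over full span:
  M_1 = -w(L-x)²/2 = -16·(4-(4/3))²/2 = -512/9 kN·m
Load 2 — point force P=9 kN at a=3 m (b=L-a=1):
  M_2 = -P(a-x)  [x≤a] = -9·(3-(4/3)) = -15 kN·m
Superposition: M = Σ M_i = -647/9 kN·m ≈ -71.888889 kN·m

M(4/3) = -647/9 kN·m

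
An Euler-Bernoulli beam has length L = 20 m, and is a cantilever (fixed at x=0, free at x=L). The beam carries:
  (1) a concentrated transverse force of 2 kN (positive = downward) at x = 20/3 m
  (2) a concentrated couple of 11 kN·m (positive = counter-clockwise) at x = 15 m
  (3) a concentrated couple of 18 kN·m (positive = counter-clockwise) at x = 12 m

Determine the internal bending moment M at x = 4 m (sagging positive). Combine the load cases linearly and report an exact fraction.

M(4) = 71/3 kN·m

Load 1 — point force P=2 kN at a=20/3 m (b=L-a=40/3):
  M_1 = -P(a-x)  [x≤a] = -2·((20/3)-4) = -16/3 kN·m
Load 2 — applied couple M₀=11 kN·m at a=15 m (b=L-a=5):
  M_2 = M₀  [x≤a] = 11 = 11 kN·m
Load 3 — applied couple M₀=18 kN·m at a=12 m (b=L-a=8):
  M_3 = M₀  [x≤a] = 18 = 18 kN·m
Superposition: M = Σ M_i = 71/3 kN·m ≈ 23.666667 kN·m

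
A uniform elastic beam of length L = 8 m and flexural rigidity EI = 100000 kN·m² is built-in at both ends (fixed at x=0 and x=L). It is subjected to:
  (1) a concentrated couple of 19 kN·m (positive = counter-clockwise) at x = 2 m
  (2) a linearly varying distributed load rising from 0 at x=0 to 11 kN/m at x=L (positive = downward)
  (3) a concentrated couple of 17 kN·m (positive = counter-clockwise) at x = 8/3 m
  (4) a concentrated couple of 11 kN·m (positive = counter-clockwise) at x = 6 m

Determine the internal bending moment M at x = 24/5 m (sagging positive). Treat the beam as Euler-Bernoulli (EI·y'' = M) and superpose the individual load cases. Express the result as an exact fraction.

M(24/5) = 37573/3000 kN·m

Load 1 — applied couple M₀=19 kN·m at a=2 m (b=L-a=6):
  M_1 = R_Ax - M_A - M₀  [x>a] with R_A=171/64, M_A=-57/16 = (171/64)·(24/5) - (-57/16) - 19 = -209/80 kN·m
Load 2 — triangular load w₀=11 kN/m (0→w₀ over full span):
  M_2 = 3w₀Lx/20 - w₀L²/30 - w₀x³/(6L) = 3·11·8·(24/5)/20 - 11·8²/30 - 11·(24/5)³/(6·8) = 5456/375 kN·m
Load 3 — applied couple M₀=17 kN·m at a=8/3 m (b=L-a=16/3):
  M_3 = R_Ax - M_A - M₀  [x>a] with R_A=17/6, M_A=0 = (17/6)·(24/5) - 0 - 17 = -17/5 kN·m
Load 4 — applied couple M₀=11 kN·m at a=6 m (b=L-a=2):
  M_4 = R_Ax - M_A  [x≤a] with R_A=99/64, M_A=55/16 = (99/64)·(24/5) - (55/16) = 319/80 kN·m
Superposition: M = Σ M_i = 37573/3000 kN·m ≈ 12.524333 kN·m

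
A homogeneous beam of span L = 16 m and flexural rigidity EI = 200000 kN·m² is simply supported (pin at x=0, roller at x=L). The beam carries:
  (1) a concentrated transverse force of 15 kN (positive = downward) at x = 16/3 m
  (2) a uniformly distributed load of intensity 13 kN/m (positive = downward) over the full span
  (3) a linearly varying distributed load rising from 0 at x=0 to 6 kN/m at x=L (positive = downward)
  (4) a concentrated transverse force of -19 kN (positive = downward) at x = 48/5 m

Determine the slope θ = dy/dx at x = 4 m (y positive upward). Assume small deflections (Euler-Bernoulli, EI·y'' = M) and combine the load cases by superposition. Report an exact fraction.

Load 1 — point force P=15 kN at a=16/3 m (b=L-a=32/3):
  θ_1 = -Pb(L²-b²-3x²)/(6LEI)  [x≤a] = -15·(32/3)·(16²-(32/3)²-3·4²)/(6·16·200000) = -53/67500 rad
Load 2 — uniform load w=13 kN/m over full span:
  θ_2 = -w(L³-6Lx²+4x³)/(24EI) = -13·(16³-6·16·4²+4·4³)/(24·200000) = -143/18750 rad
Load 3 — triangular load w₀=6 kN/m (0→w₀ over full span):
  θ_3 = -w₀(7L⁴-30L²x²+15x⁴)/(360LEI) = -6·(7·16⁴-30·16²·4²+15·4⁴)/(360·16·200000) = -1327/750000 rad
Load 4 — point force P=-19 kN at a=48/5 m (b=L-a=32/5):
  θ_4 = -Pb(L²-b²-3x²)/(6LEI)  [x≤a] = -(-19)·(32/5)·(16²-(32/5)²-3·4²)/(6·16·200000) = 1653/1562500 rad
Superposition: θ = Σ θ_i = -1539551/168750000 rad ≈ -0.009123 rad

θ(4) = -1539551/168750000 rad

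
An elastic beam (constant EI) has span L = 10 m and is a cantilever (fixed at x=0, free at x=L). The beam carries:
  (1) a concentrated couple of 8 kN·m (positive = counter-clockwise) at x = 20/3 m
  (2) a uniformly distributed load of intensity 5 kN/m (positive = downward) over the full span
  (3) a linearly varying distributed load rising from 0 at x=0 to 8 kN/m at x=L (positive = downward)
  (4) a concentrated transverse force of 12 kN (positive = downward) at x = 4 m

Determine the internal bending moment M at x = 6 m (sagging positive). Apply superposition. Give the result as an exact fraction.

M(6) = -1312/15 kN·m

Load 1 — applied couple M₀=8 kN·m at a=20/3 m (b=L-a=10/3):
  M_1 = M₀  [x≤a] = 8 = 8 kN·m
Load 2 — uniform load w=5 kN/m over full span:
  M_2 = -w(L-x)²/2 = -5·(10-6)²/2 = -40 kN·m
Load 3 — triangular load w₀=8 kN/m (0→w₀ over full span):
  M_3 = w₀Lx/2 - w₀L²/3 - w₀x³/(6L) = 8·10·6/2 - 8·10²/3 - 8·6³/(6·10) = -832/15 kN·m
Load 4 — point force P=12 kN at a=4 m (b=L-a=6):
  M_4 = 0  [x>a] = 0 kN·m
Superposition: M = Σ M_i = -1312/15 kN·m ≈ -87.466667 kN·m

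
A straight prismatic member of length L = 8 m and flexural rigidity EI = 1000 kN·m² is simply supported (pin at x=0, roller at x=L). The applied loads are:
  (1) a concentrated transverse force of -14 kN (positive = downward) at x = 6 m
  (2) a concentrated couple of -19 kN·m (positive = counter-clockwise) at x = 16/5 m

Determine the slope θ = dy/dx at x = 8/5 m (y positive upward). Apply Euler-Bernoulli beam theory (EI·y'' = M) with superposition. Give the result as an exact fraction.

Load 1 — point force P=-14 kN at a=6 m (b=L-a=2):
  θ_1 = -Pb(L²-b²-3x²)/(6LEI)  [x≤a] = -(-14)·2·(8²-2²-3·(8/5)²)/(6·8·1000) = 763/25000 rad
Load 2 — applied couple M₀=-19 kN·m at a=16/5 m (b=L-a=24/5):
  θ_2 = (M₀x²/(2L)+C₁)/EI  [x≤a] with C₁=M₀(3b²-L²)/(6L)=-152/75 = ((-19)·(8/5)²/(2·8)+(-152/75))/1000 = -19/3750 rad
Superposition: θ = Σ θ_i = 1909/75000 rad ≈ 0.025453 rad

θ(8/5) = 1909/75000 rad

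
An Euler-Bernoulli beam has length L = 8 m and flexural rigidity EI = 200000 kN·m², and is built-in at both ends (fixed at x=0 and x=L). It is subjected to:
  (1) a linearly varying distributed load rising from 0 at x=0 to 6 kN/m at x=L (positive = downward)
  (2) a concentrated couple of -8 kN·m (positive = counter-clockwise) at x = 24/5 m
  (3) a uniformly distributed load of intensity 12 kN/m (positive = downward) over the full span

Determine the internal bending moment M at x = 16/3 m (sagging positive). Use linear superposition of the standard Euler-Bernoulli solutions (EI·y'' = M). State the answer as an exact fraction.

Load 1 — triangular load w₀=6 kN/m (0→w₀ over full span):
  M_1 = 3w₀Lx/20 - w₀L²/30 - w₀x³/(6L) = 3·6·8·(16/3)/20 - 6·8²/30 - 6·(16/3)³/(6·8) = 896/135 kN·m
Load 2 — applied couple M₀=-8 kN·m at a=24/5 m (b=L-a=16/5):
  M_2 = R_Ax - M_A - M₀  [x>a] with R_A=-36/25, M_A=-64/25 = (-36/25)·(16/3) - (-64/25) - (-8) = 72/25 kN·m
Load 3 — uniform load w=12 kN/m over full span:
  M_3 = wLx/2 - wL²/12 - wx²/2 = 12·8·(16/3)/2 - 12·8²/12 - 12·(16/3)²/2 = 64/3 kN·m
Superposition: M = Σ M_i = 20824/675 kN·m ≈ 30.850370 kN·m

M(16/3) = 20824/675 kN·m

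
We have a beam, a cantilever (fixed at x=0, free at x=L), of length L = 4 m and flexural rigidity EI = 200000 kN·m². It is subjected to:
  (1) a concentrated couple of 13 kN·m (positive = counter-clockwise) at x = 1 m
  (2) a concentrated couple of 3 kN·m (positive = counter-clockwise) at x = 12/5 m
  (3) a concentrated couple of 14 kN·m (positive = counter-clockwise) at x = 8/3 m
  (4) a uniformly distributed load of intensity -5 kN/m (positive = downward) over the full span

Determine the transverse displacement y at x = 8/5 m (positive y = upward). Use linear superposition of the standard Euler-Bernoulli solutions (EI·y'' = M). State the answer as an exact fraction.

y(8/5) = 18743/50000000 m

Load 1 — applied couple M₀=13 kN·m at a=1 m (b=L-a=3):
  y_1 = M₀a(2x-a)/(2EI)  [x>a] = 13·1·(2·(8/5)-1)/(2·200000) = 143/2000000 m
Load 2 — applied couple M₀=3 kN·m at a=12/5 m (b=L-a=8/5):
  y_2 = M₀x²/(2EI)  [x≤a] = 3·(8/5)²/(2·200000) = 3/156250 m
Load 3 — applied couple M₀=14 kN·m at a=8/3 m (b=L-a=4/3):
  y_3 = M₀x²/(2EI)  [x≤a] = 14·(8/5)²/(2·200000) = 7/78125 m
Load 4 — uniform load w=-5 kN/m over full span:
  y_4 = -wx²(x²-4Lx+6L²)/(24EI) = -(-5)·(8/5)²·((8/5)²-4·4·(8/5)+6·4²)/(24·200000) = 76/390625 m
Superposition: y = Σ y_i = 18743/50000000 m ≈ 0.000375 m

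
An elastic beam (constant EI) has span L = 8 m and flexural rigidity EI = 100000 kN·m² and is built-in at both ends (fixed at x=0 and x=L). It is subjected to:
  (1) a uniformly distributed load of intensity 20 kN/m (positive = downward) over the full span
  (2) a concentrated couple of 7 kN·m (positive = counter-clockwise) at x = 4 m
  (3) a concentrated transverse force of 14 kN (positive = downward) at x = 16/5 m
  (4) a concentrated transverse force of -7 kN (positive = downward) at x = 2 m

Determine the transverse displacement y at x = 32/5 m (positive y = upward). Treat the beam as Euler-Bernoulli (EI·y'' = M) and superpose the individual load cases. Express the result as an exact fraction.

Load 1 — uniform load w=20 kN/m over full span:
  y_1 = -wx²(L-x)²/(24EI) = -20·(32/5)²·(8-(32/5))²/(24·100000) = -1024/1171875 m
Load 2 — applied couple M₀=7 kN·m at a=4 m (b=L-a=4):
  y_2 = (R_Ax³/6 - M_Ax²/2 - M₀(x-a)²/2)/EI  [x>a] with R_A=21/16, M_A=7/4 = ((21/16)·(32/5)³/6 - (7/4)·(32/5)²/2 - 7·((32/5)-4)²/2)/100000 = 21/1562500 m
Load 3 — point force P=14 kN at a=16/5 m (b=L-a=24/5):
  y_3 = -Pa²(L-x)²(3bL-(3b+a)(L-x))/(6L³EI)  [x>a] = -14·(16/5)²·(8-(32/5))²·(3·(24/5)·8-(3·(24/5)+(16/5))·(8-(32/5)))/(6·8³·100000) = -15232/146484375 m
Load 4 — point force P=-7 kN at a=2 m (b=L-a=6):
  y_4 = -Pa²(L-x)²(3bL-(3b+a)(L-x))/(6L³EI)  [x>a] = -(-7)·2²·(8-(32/5))²·(3·6·8-(3·6+2)·(8-(32/5)))/(6·8³·100000) = 49/1875000 m
Superposition: y = Σ y_i = -1099481/1171875000 m ≈ -0.000938 m

y(32/5) = -1099481/1171875000 m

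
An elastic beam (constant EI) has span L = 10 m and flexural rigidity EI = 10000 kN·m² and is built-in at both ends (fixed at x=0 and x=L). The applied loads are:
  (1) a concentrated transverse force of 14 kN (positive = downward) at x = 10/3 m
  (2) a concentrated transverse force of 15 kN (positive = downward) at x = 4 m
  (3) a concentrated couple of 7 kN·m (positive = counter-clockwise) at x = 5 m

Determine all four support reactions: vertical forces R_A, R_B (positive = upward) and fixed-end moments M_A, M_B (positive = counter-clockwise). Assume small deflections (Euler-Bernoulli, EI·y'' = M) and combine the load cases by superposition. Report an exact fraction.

Load 1 — point force P=14 kN at a=10/3 m (b=L-a=20/3):
  R_A = Pb²(3a+b)/L³ = 14·(20/3)²·(3·(10/3)+(20/3))/10³ = 280/27 kN
  M_A = Pab²/L² = 14·(10/3)·(20/3)²/10² = 560/27 kN·m
  R_B = Pa²(a+3b)/L³ = 14·(10/3)²·((10/3)+3·(20/3))/10³ = 98/27 kN
  M_B = -Pa²b/L² = -14·(10/3)²·(20/3)/10² = -280/27 kN·m
Load 2 — point force P=15 kN at a=4 m (b=L-a=6):
  R_A = Pb²(3a+b)/L³ = 15·6²·(3·4+6)/10³ = 243/25 kN
  M_A = Pab²/L² = 15·4·6²/10² = 108/5 kN·m
  R_B = Pa²(a+3b)/L³ = 15·4²·(4+3·6)/10³ = 132/25 kN
  M_B = -Pa²b/L² = -15·4²·6/10² = -72/5 kN·m
Load 3 — applied couple M₀=7 kN·m at a=5 m (b=L-a=5):
  R_A = 6M₀ab/L³ = 6·7·5·5/10³ = 21/20 kN
  M_A = M₀b(2a-b)/L² = 7·5·(2·5-5)/10² = 7/4 kN·m
  R_B = -6M₀ab/L³ = -6·7·5·5/10³ = -21/20 kN
  M_B = M₀a(2b-a)/L² = 7·5·(2·5-5)/10² = 7/4 kN·m
Superposition: R_A = 57079/2700 kN, M_A = 23809/540 kN·m, R_B = 21221/2700 kN, M_B = -12431/540 kN·m

R_A = 57079/2700 kN, M_A = 23809/540 kN·m, R_B = 21221/2700 kN, M_B = -12431/540 kN·m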